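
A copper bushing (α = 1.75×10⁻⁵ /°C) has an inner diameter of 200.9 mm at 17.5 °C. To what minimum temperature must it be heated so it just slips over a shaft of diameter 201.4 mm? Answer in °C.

Required Δd = 201.4 − 200.9 = 0.5 mm
Δd = αd₀ΔT ⇒ ΔT = Δd/(αd₀) = 0.5 / (1.75×10⁻⁵ × 200.9) = 142.22 K
T_min = 17.5 + 142.22 = 159.72 °C

T = 160 °C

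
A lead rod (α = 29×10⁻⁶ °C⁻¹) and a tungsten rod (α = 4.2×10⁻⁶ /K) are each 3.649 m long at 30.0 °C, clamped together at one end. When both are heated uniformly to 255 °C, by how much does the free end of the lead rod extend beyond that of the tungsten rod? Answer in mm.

ΔT = 225.0 K
lead: ΔL = 29×10⁻⁶ × 3.649 m × 225.0 = 2.3810×10⁻² m = 23.810 mm
tungsten: ΔL = 4.2×10⁻⁶ × 3.649 m × 225.0 = 3.4483×10⁻³ m = 3.4483 mm
difference = 23.810 − 3.4483 = 20.3617 mm

20.4 mm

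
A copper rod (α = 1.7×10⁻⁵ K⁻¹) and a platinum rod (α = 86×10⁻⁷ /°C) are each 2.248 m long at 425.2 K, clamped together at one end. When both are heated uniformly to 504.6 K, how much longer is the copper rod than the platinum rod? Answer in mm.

1.50 mm

ΔT = 79.4 K
copper: ΔL = 1.7×10⁻⁵ × 2.248 m × 79.4 = 3.0344×10⁻³ m = 3.0344 mm
platinum: ΔL = 86×10⁻⁷ × 2.248 m × 79.4 = 1.5350×10⁻³ m = 1.5350 mm
difference = 3.0344 − 1.5350 = 1.4994 mm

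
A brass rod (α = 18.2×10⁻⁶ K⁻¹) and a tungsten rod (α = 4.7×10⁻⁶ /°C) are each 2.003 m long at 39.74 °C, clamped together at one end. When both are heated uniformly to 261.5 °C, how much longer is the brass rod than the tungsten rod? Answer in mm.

6.00 mm

ΔT = 221.76 K
brass: ΔL = 18.2×10⁻⁶ × 2.003 m × 221.76 = 8.0842×10⁻³ m = 8.0842 mm
tungsten: ΔL = 4.7×10⁻⁶ × 2.003 m × 221.76 = 2.0877×10⁻³ m = 2.0877 mm
difference = 8.0842 − 2.0877 = 5.9965 mm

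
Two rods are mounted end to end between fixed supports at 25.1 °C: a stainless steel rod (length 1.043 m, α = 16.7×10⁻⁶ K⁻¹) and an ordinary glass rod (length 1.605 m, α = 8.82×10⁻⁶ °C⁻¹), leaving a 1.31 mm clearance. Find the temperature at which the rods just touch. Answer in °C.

α₁L₁ = 1.74181×10⁻⁵ m/K, α₂L₂ = 1.41561×10⁻⁵ m/K → total 3.15742×10⁻⁵ m/K
ΔT = g/(α₁L₁+α₂L₂) = 1.31×10⁻³ / 3.15742×10⁻⁵ = 41.490 K
T = 25.1 + 41.490 = 66.590 °C

T = 66.6 °C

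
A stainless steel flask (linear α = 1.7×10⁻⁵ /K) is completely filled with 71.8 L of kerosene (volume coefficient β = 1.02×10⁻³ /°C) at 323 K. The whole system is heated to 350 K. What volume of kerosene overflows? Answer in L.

The flask also expands: β_container ≈ 3α = 5.1×10⁻⁵ /K
Net overflow = V₀(β_liq − 3α_cont)ΔT
β − 3α = 1.02×10⁻³ − 5.1×10⁻⁵ = 9.69×10⁻⁴ /K; ΔT = 27 K
ΔV = 71.8 × 9.69×10⁻⁴ × 27 = 1.88 L

1.88 L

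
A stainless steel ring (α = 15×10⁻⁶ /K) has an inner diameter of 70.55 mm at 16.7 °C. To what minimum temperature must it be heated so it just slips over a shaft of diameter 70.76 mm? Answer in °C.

T = 215 °C

Required Δd = 70.76 − 70.55 = 0.21 mm
Δd = αd₀ΔT ⇒ ΔT = Δd/(αd₀) = 0.21 / (15×10⁻⁶ × 70.55) = 198.44 K
T_min = 16.7 + 198.44 = 215.14 °C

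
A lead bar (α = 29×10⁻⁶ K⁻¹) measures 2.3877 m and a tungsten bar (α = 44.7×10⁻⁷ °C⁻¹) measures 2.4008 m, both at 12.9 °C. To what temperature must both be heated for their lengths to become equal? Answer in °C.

T = 236.8 °C

Equal length when α₁L₁ΔT − α₂L₂ΔT = L₂ − L₁ = 1.31×10⁻² m
α₁L₁ = 6.92433×10⁻⁵, α₂L₂ = 1.0731576×10⁻⁵ → Δ(αL) = 5.8511724×10⁻⁵ m/K
ΔT = 1.31×10⁻² / 5.8511724×10⁻⁵ = 223.887 K, so T = 12.9 + 223.887 = 236.787 °C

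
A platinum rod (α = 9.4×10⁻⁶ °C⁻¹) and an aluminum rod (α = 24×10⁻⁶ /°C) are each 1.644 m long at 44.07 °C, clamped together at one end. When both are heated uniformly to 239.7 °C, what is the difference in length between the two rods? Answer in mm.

ΔT = 195.63 K
platinum: ΔL = 9.4×10⁻⁶ × 1.644 m × 195.63 = 3.0232×10⁻³ m = 3.0232 mm
aluminum: ΔL = 24×10⁻⁶ × 1.644 m × 195.63 = 7.7188×10⁻³ m = 7.7188 mm
difference = 7.7188 − 3.0232 = 4.6956 mm

4.70 mm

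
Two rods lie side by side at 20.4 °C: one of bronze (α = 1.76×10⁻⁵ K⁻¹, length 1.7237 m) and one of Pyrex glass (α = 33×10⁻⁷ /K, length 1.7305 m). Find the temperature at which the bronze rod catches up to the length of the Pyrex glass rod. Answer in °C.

L₁(1 + α₁ΔT) = L₂(1 + α₂ΔT) ⇒ ΔT = (L₂ − L₁)/(α₁L₁ − α₂L₂)
L₂ − L₁ = 1.7305 − 1.7237 = 6.80×10⁻³ m
α₁L₁ − α₂L₂ = 1.76×10⁻⁵×1.7237 − 33×10⁻⁷×1.7305 = 2.462647×10⁻⁵ m/K
ΔT = 6.80×10⁻³ / 2.462647×10⁻⁵ = 276.126 K
T = 20.4 + 276.126 = 296.526 °C

T = 296.5 °C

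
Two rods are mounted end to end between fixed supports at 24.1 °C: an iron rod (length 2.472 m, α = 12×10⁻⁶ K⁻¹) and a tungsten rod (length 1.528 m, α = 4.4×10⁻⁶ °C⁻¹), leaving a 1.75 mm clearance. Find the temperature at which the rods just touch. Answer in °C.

T = 72.2 °C

α₁L₁ = 2.9664×10⁻⁵ m/K, α₂L₂ = 6.7232×10⁻⁶ m/K → total 3.63872×10⁻⁵ m/K
ΔT = g/(α₁L₁+α₂L₂) = 1.75×10⁻³ / 3.63872×10⁻⁵ = 48.094 K
T = 24.1 + 48.094 = 72.194 °C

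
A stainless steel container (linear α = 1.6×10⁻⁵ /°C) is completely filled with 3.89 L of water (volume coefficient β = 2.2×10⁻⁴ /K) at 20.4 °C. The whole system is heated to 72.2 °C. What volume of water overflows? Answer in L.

The container also expands: β_container ≈ 3α = 4.8×10⁻⁵ /K
Net overflow = V₀(β_liq − 3α_cont)ΔT
β − 3α = 2.20×10⁻⁴ − 4.8×10⁻⁵ = 1.72×10⁻⁴ /K; ΔT = 51.8 K
ΔV = 3.89 × 1.72×10⁻⁴ × 51.8 = 0.0347 L

0.0347 L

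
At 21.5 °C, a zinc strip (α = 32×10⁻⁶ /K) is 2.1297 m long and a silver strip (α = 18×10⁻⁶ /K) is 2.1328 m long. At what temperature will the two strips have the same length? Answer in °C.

Equal length when α₁L₁ΔT − α₂L₂ΔT = L₂ − L₁ = 3.10×10⁻³ m
α₁L₁ = 6.81504×10⁻⁵, α₂L₂ = 3.83904×10⁻⁵ → Δ(αL) = 2.976×10⁻⁵ m/K
ΔT = 3.10×10⁻³ / 2.976×10⁻⁵ = 104.167 K, so T = 21.5 + 104.167 = 125.667 °C

T = 125.7 °C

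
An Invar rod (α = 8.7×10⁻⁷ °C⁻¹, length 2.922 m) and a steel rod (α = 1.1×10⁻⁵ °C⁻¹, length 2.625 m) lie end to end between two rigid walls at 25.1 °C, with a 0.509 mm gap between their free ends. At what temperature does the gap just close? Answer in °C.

Gap closes when ΔL₁ + ΔL₂ = 0.509 mm = 5.09×10⁻⁴ m
(α₁L₁ + α₂L₂)ΔT = g
α₁L₁ + α₂L₂ = 8.7×10⁻⁷×2.922 + 1.1×10⁻⁵×2.625 = 3.141714×10⁻⁵ m/K
ΔT = 5.09×10⁻⁴ / 3.141714×10⁻⁵ = 16.201 K
T = 25.1 + 16.201 = 41.301 °C

T = 41.3 °C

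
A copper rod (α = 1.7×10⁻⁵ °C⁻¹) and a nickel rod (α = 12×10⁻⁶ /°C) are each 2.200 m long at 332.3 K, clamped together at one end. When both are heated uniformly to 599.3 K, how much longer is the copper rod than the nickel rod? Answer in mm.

ΔT = 267.0 K
copper: ΔL = 1.7×10⁻⁵ × 2.200 m × 267.0 = 9.9858×10⁻³ m = 9.9858 mm
nickel: ΔL = 12×10⁻⁶ × 2.200 m × 267.0 = 7.0488×10⁻³ m = 7.0488 mm
difference = 9.9858 − 7.0488 = 2.9370 mm

2.94 mm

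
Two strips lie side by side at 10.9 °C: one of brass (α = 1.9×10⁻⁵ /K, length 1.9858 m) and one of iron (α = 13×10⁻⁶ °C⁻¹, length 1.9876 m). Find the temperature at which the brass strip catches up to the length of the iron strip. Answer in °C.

T = 162.3 °C

Equal length when α₁L₁ΔT − α₂L₂ΔT = L₂ − L₁ = 1.80×10⁻³ m
α₁L₁ = 3.77302×10⁻⁵, α₂L₂ = 2.58388×10⁻⁵ → Δ(αL) = 1.18914×10⁻⁵ m/K
ΔT = 1.80×10⁻³ / 1.18914×10⁻⁵ = 151.370 K, so T = 10.9 + 151.370 = 162.270 °C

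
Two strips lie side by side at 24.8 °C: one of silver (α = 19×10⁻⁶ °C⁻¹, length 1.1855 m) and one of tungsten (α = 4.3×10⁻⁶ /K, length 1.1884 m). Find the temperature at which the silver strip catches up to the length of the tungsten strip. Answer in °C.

T = 191.3 °C

Equal length when α₁L₁ΔT − α₂L₂ΔT = L₂ − L₁ = 2.90×10⁻³ m
α₁L₁ = 2.25245×10⁻⁵, α₂L₂ = 5.11012×10⁻⁶ → Δ(αL) = 1.741438×10⁻⁵ m/K
ΔT = 2.90×10⁻³ / 1.741438×10⁻⁵ = 166.529 K, so T = 24.8 + 166.529 = 191.329 °C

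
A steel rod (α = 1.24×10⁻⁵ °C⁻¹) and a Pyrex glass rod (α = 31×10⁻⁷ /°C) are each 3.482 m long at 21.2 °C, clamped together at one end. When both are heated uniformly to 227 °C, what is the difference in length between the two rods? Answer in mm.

6.66 mm

ΔT = 205.8 K
steel: ΔL = 1.24×10⁻⁵ × 3.482 m × 205.8 = 8.8858×10⁻³ m = 8.8858 mm
Pyrex glass: ΔL = 31×10⁻⁷ × 3.482 m × 205.8 = 2.2214×10⁻³ m = 2.2214 mm
difference = 8.8858 − 2.2214 = 6.6644 mm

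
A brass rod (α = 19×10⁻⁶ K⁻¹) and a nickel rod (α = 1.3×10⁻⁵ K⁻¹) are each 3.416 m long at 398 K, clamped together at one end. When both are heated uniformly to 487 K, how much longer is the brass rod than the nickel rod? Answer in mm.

ΔT = 89 K
brass: ΔL = 19×10⁻⁶ × 3.416 m × 89 = 5.7765×10⁻³ m = 5.7765 mm
nickel: ΔL = 1.3×10⁻⁵ × 3.416 m × 89 = 3.9523×10⁻³ m = 3.9523 mm
difference = 5.7765 − 3.9523 = 1.8242 mm

1.82 mm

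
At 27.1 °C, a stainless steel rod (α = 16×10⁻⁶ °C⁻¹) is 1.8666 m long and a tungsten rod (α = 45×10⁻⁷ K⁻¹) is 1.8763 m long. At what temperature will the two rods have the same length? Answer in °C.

Equal length when α₁L₁ΔT − α₂L₂ΔT = L₂ − L₁ = 9.70×10⁻³ m
α₁L₁ = 2.98656×10⁻⁵, α₂L₂ = 8.44335×10⁻⁶ → Δ(αL) = 2.142225×10⁻⁵ m/K
ΔT = 9.70×10⁻³ / 2.142225×10⁻⁵ = 452.800 K, so T = 27.1 + 452.800 = 479.900 °C

T = 479.9 °C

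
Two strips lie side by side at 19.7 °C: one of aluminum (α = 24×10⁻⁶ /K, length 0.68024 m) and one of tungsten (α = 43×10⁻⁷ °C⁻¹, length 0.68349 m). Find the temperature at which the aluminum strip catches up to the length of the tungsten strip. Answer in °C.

T = 262.5 °C

L₁(1 + α₁ΔT) = L₂(1 + α₂ΔT) ⇒ ΔT = (L₂ − L₁)/(α₁L₁ − α₂L₂)
L₂ − L₁ = 0.68349 − 0.68024 = 3.25×10⁻³ m
α₁L₁ − α₂L₂ = 24×10⁻⁶×0.68024 − 43×10⁻⁷×0.68349 = 1.3386753×10⁻⁵ m/K
ΔT = 3.25×10⁻³ / 1.3386753×10⁻⁵ = 242.777 K
T = 19.7 + 242.777 = 262.477 °C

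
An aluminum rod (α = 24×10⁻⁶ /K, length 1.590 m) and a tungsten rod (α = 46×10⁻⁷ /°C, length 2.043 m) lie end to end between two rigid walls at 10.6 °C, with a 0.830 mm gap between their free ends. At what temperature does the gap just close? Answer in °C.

T = 28.1 °C

α₁L₁ = 3.816×10⁻⁵ m/K, α₂L₂ = 9.3978×10⁻⁶ m/K → total 4.75578×10⁻⁵ m/K
ΔT = g/(α₁L₁+α₂L₂) = 8.30×10⁻⁴ / 4.75578×10⁻⁵ = 17.452 K
T = 10.6 + 17.452 = 28.052 °C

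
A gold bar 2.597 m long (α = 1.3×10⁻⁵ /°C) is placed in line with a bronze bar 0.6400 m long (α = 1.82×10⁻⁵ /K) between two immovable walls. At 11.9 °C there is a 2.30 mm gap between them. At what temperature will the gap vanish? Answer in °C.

T = 62.6 °C

α₁L₁ = 3.3761×10⁻⁵ m/K, α₂L₂ = 1.1648×10⁻⁵ m/K → total 4.5409×10⁻⁵ m/K
ΔT = g/(α₁L₁+α₂L₂) = 2.30×10⁻³ / 4.5409×10⁻⁵ = 50.651 K
T = 11.9 + 50.651 = 62.551 °C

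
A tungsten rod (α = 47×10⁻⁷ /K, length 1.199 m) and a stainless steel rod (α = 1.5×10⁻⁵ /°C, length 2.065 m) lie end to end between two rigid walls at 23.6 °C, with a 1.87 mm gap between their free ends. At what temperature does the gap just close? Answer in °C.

T = 74.7 °C

α₁L₁ = 5.6353×10⁻⁶ m/K, α₂L₂ = 3.0975×10⁻⁵ m/K → total 3.66103×10⁻⁵ m/K
ΔT = g/(α₁L₁+α₂L₂) = 1.87×10⁻³ / 3.66103×10⁻⁵ = 51.079 K
T = 23.6 + 51.079 = 74.679 °C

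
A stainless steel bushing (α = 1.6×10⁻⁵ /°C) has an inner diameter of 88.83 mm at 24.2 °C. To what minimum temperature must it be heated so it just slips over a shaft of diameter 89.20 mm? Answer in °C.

Required Δd = 89.20 − 88.83 = 0.37 mm
Δd = αd₀ΔT ⇒ ΔT = Δd/(αd₀) = 0.37 / (1.6×10⁻⁵ × 88.83) = 260.33 K
T_min = 24.2 + 260.33 = 284.53 °C

T = 285 °C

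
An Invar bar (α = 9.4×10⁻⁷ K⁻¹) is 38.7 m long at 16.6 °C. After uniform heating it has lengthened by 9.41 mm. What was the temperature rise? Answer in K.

ΔL = αL₀ΔT ⇒ ΔT = ΔL / (αL₀)
ΔT = 9.41×10⁻³ m / (9.4×10⁻⁷ × 38.7 m) = 258.67 K

ΔT = 259 K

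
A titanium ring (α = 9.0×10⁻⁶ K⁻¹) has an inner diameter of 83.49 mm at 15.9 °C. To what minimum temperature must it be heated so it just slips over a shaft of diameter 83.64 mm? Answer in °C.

Required Δd = 83.64 − 83.49 = 0.15 mm
Δd = αd₀ΔT ⇒ ΔT = Δd/(αd₀) = 0.15 / (9.0×10⁻⁶ × 83.49) = 199.62 K
T_min = 15.9 + 199.62 = 215.52 °C

T = 216 °C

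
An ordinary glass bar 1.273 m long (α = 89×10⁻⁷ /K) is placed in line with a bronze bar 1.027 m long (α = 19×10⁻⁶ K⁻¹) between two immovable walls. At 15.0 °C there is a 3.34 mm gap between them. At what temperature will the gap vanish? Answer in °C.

T = 123 °C

α₁L₁ = 1.13297×10⁻⁵ m/K, α₂L₂ = 1.9513×10⁻⁵ m/K → total 3.08427×10⁻⁵ m/K
ΔT = g/(α₁L₁+α₂L₂) = 3.34×10⁻³ / 3.08427×10⁻⁵ = 108.29 K
T = 15.0 + 108.29 = 123.29 °C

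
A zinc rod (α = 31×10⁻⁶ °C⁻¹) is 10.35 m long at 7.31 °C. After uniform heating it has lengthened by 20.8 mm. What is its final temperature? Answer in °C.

ΔL = αL₀ΔT ⇒ ΔT = ΔL / (αL₀)
ΔT = 20.8×10⁻³ m / (31×10⁻⁶ × 10.35 m) = 64.828 K
T = 7.31 + 64.828 = 72.138 °C

T = 72.1 °C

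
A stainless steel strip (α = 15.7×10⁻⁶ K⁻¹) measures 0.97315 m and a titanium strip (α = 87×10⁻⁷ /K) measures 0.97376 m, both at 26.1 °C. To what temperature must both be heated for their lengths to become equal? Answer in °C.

T = 115.7 °C

L₁(1 + α₁ΔT) = L₂(1 + α₂ΔT) ⇒ ΔT = (L₂ − L₁)/(α₁L₁ − α₂L₂)
L₂ − L₁ = 0.97376 − 0.97315 = 6.10×10⁻⁴ m
α₁L₁ − α₂L₂ = 15.7×10⁻⁶×0.97315 − 87×10⁻⁷×0.97376 = 6.806743×10⁻⁶ m/K
ΔT = 6.10×10⁻⁴ / 6.806743×10⁻⁶ = 89.617 K
T = 26.1 + 89.617 = 115.717 °C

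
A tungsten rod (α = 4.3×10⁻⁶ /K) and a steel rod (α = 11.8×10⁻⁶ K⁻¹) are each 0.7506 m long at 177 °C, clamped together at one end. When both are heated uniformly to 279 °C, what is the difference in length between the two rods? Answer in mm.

ΔT = 102 K
tungsten: ΔL = 4.3×10⁻⁶ × 0.7506 m × 102 = 3.2921×10⁻⁴ m = 0.32921 mm
steel: ΔL = 11.8×10⁻⁶ × 0.7506 m × 102 = 9.0342×10⁻⁴ m = 0.90342 mm
difference = 0.90342 − 0.32921 = 0.57421 mm

0.574 mm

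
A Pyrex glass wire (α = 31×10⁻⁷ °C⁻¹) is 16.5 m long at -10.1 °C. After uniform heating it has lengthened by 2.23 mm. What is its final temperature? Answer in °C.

T = 33.5 °C

ΔL = αL₀ΔT ⇒ ΔT = ΔL / (αL₀)
ΔT = 2.23×10⁻³ m / (31×10⁻⁷ × 16.5 m) = 43.597 K
T = -10.1 + 43.597 = 33.497 °C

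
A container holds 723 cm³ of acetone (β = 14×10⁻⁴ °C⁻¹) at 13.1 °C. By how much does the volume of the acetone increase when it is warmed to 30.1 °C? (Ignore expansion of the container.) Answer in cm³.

ΔV = 17.2 cm³

|ΔT| = |30.1 − 13.1| = 17.0 K
ΔV = βV₀ΔT = (14×10⁻⁴)(723)(17.0) = 17.2 cm³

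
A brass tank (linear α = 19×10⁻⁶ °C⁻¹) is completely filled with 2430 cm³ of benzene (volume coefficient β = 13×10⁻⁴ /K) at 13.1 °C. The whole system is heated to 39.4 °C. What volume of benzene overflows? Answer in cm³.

The tank also expands: β_container ≈ 3α = 5.7×10⁻⁵ /K
Net overflow = V₀(β_liq − 3α_cont)ΔT
β − 3α = 1.30×10⁻³ − 5.7×10⁻⁵ = 1.243×10⁻³ /K; ΔT = 26.3 K
ΔV = 2430 × 1.243×10⁻³ × 26.3 = 79.4 cm³

79.4 cm³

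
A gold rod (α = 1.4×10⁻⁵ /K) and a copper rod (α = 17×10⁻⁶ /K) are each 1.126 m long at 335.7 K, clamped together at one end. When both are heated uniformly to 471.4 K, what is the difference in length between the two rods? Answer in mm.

0.458 mm

ΔT = 135.7 K
gold: ΔL = 1.4×10⁻⁵ × 1.126 m × 135.7 = 2.1392×10⁻³ m = 2.1392 mm
copper: ΔL = 17×10⁻⁶ × 1.126 m × 135.7 = 2.5976×10⁻³ m = 2.5976 mm
difference = 2.5976 − 2.1392 = 0.4584 mm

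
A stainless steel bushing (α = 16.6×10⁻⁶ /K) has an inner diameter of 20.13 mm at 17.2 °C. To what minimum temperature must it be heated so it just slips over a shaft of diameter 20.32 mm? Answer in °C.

T = 586 °C

Required Δd = 20.32 − 20.13 = 0.19 mm
Δd = αd₀ΔT ⇒ ΔT = Δd/(αd₀) = 0.19 / (16.6×10⁻⁶ × 20.13) = 568.59 K
T_min = 17.2 + 568.59 = 585.79 °C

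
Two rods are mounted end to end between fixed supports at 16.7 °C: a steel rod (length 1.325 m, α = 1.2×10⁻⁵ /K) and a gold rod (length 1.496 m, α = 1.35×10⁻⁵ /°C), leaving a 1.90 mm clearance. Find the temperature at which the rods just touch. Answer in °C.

Gap closes when ΔL₁ + ΔL₂ = 1.90 mm = 1.90×10⁻³ m
(α₁L₁ + α₂L₂)ΔT = g
α₁L₁ + α₂L₂ = 1.2×10⁻⁵×1.325 + 1.35×10⁻⁵×1.496 = 3.6096×10⁻⁵ m/K
ΔT = 1.90×10⁻³ / 3.6096×10⁻⁵ = 52.637 K
T = 16.7 + 52.637 = 69.337 °C

T = 69.3 °C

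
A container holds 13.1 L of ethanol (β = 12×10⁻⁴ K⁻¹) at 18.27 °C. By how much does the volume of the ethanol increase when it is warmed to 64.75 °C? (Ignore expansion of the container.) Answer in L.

ΔV = 0.731 L

|ΔT| = |64.75 − 18.27| = 46.48 K
ΔV = βV₀ΔT = (12×10⁻⁴)(13.1)(46.48) = 0.731 L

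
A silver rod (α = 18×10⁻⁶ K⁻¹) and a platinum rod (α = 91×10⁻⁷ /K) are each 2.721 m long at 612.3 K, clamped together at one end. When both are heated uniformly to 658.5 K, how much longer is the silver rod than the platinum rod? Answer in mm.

1.12 mm

ΔT = 46.2 K
silver: ΔL = 18×10⁻⁶ × 2.721 m × 46.2 = 2.2628×10⁻³ m = 2.2628 mm
platinum: ΔL = 91×10⁻⁷ × 2.721 m × 46.2 = 1.1440×10⁻³ m = 1.1440 mm
difference = 2.2628 − 1.1440 = 1.1188 mm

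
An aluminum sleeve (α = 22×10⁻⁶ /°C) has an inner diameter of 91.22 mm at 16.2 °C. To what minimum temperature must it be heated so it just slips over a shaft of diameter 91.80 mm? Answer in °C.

Required Δd = 91.80 − 91.22 = 0.58 mm
Δd = αd₀ΔT ⇒ ΔT = Δd/(αd₀) = 0.58 / (22×10⁻⁶ × 91.22) = 289.01 K
T_min = 16.2 + 289.01 = 305.21 °C

T = 305 °C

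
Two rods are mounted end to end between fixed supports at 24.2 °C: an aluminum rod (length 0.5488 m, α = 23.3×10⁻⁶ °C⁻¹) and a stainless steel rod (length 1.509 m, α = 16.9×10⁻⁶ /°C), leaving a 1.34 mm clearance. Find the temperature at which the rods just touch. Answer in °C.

T = 59.2 °C

α₁L₁ = 1.278704×10⁻⁵ m/K, α₂L₂ = 2.55021×10⁻⁵ m/K → total 3.828914×10⁻⁵ m/K
ΔT = g/(α₁L₁+α₂L₂) = 1.34×10⁻³ / 3.828914×10⁻⁵ = 34.997 K
T = 24.2 + 34.997 = 59.197 °C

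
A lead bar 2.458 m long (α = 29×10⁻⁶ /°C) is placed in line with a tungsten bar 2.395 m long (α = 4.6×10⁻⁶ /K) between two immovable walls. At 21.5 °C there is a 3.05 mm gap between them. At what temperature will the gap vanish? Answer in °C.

T = 58.6 °C

α₁L₁ = 7.1282×10⁻⁵ m/K, α₂L₂ = 1.1017×10⁻⁵ m/K → total 8.2299×10⁻⁵ m/K
ΔT = g/(α₁L₁+α₂L₂) = 3.05×10⁻³ / 8.2299×10⁻⁵ = 37.060 K
T = 21.5 + 37.060 = 58.560 °C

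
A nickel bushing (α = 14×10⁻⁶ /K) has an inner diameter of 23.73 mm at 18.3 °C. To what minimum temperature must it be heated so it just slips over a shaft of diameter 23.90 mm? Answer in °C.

Required Δd = 23.90 − 23.73 = 0.17 mm
Δd = αd₀ΔT ⇒ ΔT = Δd/(αd₀) = 0.17 / (14×10⁻⁶ × 23.73) = 511.71 K
T_min = 18.3 + 511.71 = 530.01 °C

T = 530 °C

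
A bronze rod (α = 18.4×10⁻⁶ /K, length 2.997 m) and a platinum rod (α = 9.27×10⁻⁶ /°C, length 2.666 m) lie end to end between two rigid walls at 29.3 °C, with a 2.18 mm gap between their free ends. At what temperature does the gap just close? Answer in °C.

Gap closes when ΔL₁ + ΔL₂ = 2.18 mm = 2.18×10⁻³ m
(α₁L₁ + α₂L₂)ΔT = g
α₁L₁ + α₂L₂ = 18.4×10⁻⁶×2.997 + 9.27×10⁻⁶×2.666 = 7.985862×10⁻⁵ m/K
ΔT = 2.18×10⁻³ / 7.985862×10⁻⁵ = 27.298 K
T = 29.3 + 27.298 = 56.598 °C

T = 56.6 °C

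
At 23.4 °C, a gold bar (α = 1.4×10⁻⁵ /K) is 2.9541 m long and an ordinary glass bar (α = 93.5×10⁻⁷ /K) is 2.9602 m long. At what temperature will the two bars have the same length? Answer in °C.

L₁(1 + α₁ΔT) = L₂(1 + α₂ΔT) ⇒ ΔT = (L₂ − L₁)/(α₁L₁ − α₂L₂)
L₂ − L₁ = 2.9602 − 2.9541 = 6.10×10⁻³ m
α₁L₁ − α₂L₂ = 1.4×10⁻⁵×2.9541 − 93.5×10⁻⁷×2.9602 = 1.367953×10⁻⁵ m/K
ΔT = 6.10×10⁻³ / 1.367953×10⁻⁵ = 445.922 K
T = 23.4 + 445.922 = 469.322 °C

T = 469.3 °C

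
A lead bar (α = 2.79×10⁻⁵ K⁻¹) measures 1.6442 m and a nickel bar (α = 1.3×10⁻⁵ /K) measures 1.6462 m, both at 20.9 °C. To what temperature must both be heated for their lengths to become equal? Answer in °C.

T = 102.6 °C

Equal length when α₁L₁ΔT − α₂L₂ΔT = L₂ − L₁ = 2.00×10⁻³ m
α₁L₁ = 4.587318×10⁻⁵, α₂L₂ = 2.14006×10⁻⁵ → Δ(αL) = 2.447258×10⁻⁵ m/K
ΔT = 2.00×10⁻³ / 2.447258×10⁻⁵ = 81.724 K, so T = 20.9 + 81.724 = 102.624 °C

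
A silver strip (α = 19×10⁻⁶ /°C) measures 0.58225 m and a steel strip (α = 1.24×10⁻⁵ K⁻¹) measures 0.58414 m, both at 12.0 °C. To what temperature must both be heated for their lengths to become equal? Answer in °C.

L₁(1 + α₁ΔT) = L₂(1 + α₂ΔT) ⇒ ΔT = (L₂ − L₁)/(α₁L₁ − α₂L₂)
L₂ − L₁ = 0.58414 − 0.58225 = 1.89×10⁻³ m
α₁L₁ − α₂L₂ = 19×10⁻⁶×0.58225 − 1.24×10⁻⁵×0.58414 = 3.819414×10⁻⁶ m/K
ΔT = 1.89×10⁻³ / 3.819414×10⁻⁶ = 494.840 K
T = 12.0 + 494.840 = 506.840 °C

T = 506.8 °C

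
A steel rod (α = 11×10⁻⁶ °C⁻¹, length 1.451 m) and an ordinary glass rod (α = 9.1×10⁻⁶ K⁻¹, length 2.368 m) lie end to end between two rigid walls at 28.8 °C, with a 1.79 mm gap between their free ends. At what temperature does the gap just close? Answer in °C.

T = 76.5 °C

Gap closes when ΔL₁ + ΔL₂ = 1.79 mm = 1.79×10⁻³ m
(α₁L₁ + α₂L₂)ΔT = g
α₁L₁ + α₂L₂ = 11×10⁻⁶×1.451 + 9.1×10⁻⁶×2.368 = 3.75098×10⁻⁵ m/K
ΔT = 1.79×10⁻³ / 3.75098×10⁻⁵ = 47.721 K
T = 28.8 + 47.721 = 76.521 °C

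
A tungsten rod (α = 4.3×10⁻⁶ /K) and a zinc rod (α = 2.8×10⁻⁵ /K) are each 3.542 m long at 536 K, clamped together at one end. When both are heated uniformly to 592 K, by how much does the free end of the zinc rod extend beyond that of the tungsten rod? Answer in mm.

ΔT = 56 K
tungsten: ΔL = 4.3×10⁻⁶ × 3.542 m × 56 = 8.5291×10⁻⁴ m = 0.85291 mm
zinc: ΔL = 2.8×10⁻⁵ × 3.542 m × 56 = 5.5539×10⁻³ m = 5.5539 mm
difference = 5.5539 − 0.85291 = 4.70099 mm

4.70 mm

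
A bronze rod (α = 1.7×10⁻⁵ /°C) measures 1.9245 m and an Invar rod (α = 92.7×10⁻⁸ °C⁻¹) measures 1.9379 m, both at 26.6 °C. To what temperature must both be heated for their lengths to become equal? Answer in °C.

Equal length when α₁L₁ΔT − α₂L₂ΔT = L₂ − L₁ = 1.34×10⁻² m
α₁L₁ = 3.27165×10⁻⁵, α₂L₂ = 1.7964333×10⁻⁶ → Δ(αL) = 3.09200667×10⁻⁵ m/K
ΔT = 1.34×10⁻² / 3.09200667×10⁻⁵ = 433.376 K, so T = 26.6 + 433.376 = 459.976 °C

T = 460.0 °C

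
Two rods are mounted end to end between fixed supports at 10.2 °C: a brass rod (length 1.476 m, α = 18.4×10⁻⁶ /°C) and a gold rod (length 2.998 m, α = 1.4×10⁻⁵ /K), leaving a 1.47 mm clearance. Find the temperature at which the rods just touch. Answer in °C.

T = 31.5 °C

Gap closes when ΔL₁ + ΔL₂ = 1.47 mm = 1.47×10⁻³ m
(α₁L₁ + α₂L₂)ΔT = g
α₁L₁ + α₂L₂ = 18.4×10⁻⁶×1.476 + 1.4×10⁻⁵×2.998 = 6.91304×10⁻⁵ m/K
ΔT = 1.47×10⁻³ / 6.91304×10⁻⁵ = 21.264 K
T = 10.2 + 21.264 = 31.464 °C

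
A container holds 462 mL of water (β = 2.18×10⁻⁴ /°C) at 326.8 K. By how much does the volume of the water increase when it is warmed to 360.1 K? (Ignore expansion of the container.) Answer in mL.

|ΔT| = |360.1 − 326.8| = 33.3 K
ΔV = βV₀ΔT = (2.18×10⁻⁴)(462)(33.3) = 3.35 mL

ΔV = 3.35 mL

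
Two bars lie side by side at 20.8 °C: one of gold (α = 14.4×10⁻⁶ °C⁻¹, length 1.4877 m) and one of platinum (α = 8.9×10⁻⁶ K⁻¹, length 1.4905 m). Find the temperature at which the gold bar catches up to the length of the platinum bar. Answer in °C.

T = 364.0 °C

L₁(1 + α₁ΔT) = L₂(1 + α₂ΔT) ⇒ ΔT = (L₂ − L₁)/(α₁L₁ − α₂L₂)
L₂ − L₁ = 1.4905 − 1.4877 = 2.80×10⁻³ m
α₁L₁ − α₂L₂ = 14.4×10⁻⁶×1.4877 − 8.9×10⁻⁶×1.4905 = 8.15743×10⁻⁶ m/K
ΔT = 2.80×10⁻³ / 8.15743×10⁻⁶ = 343.245 K
T = 20.8 + 343.245 = 364.045 °C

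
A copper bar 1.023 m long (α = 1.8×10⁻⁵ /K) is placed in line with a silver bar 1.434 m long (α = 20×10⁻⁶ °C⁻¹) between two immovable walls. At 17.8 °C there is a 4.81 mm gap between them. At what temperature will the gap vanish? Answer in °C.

α₁L₁ = 1.8414×10⁻⁵ m/K, α₂L₂ = 2.868×10⁻⁵ m/K → total 4.7094×10⁻⁵ m/K
ΔT = g/(α₁L₁+α₂L₂) = 4.81×10⁻³ / 4.7094×10⁻⁵ = 102.14 K
T = 17.8 + 102.14 = 119.94 °C

T = 120 °C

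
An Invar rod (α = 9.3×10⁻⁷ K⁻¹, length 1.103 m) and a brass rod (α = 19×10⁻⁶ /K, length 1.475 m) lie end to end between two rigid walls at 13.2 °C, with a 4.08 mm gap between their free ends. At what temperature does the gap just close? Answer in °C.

T = 154 °C

α₁L₁ = 1.02579×10⁻⁶ m/K, α₂L₂ = 2.8025×10⁻⁵ m/K → total 2.905079×10⁻⁵ m/K
ΔT = g/(α₁L₁+α₂L₂) = 4.08×10⁻³ / 2.905079×10⁻⁵ = 140.44 K
T = 13.2 + 140.44 = 153.64 °C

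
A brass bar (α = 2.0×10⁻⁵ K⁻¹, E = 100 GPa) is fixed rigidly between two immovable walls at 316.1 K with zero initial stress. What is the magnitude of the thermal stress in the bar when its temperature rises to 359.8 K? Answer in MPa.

σ = 87.4 MPa

Fully constrained: the free strain ε = αΔT is blocked, so σ = Eε = EαΔT.
|ΔT| = 43.7 K
σ = 100×10⁹ × 2.0×10⁻⁵ × 43.7 = 8.74×10⁷ Pa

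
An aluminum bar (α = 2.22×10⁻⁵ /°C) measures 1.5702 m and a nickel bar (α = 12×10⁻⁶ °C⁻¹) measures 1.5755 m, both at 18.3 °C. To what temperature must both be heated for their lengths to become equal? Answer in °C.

T = 350.5 °C

Equal length when α₁L₁ΔT − α₂L₂ΔT = L₂ − L₁ = 5.30×10⁻³ m
α₁L₁ = 3.485844×10⁻⁵, α₂L₂ = 1.8906×10⁻⁵ → Δ(αL) = 1.595244×10⁻⁵ m/K
ΔT = 5.30×10⁻³ / 1.595244×10⁻⁵ = 332.238 K, so T = 18.3 + 332.238 = 350.538 °C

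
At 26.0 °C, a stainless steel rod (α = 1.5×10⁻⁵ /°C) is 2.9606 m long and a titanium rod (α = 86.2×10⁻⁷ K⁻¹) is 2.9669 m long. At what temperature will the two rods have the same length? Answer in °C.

T = 360.5 °C

L₁(1 + α₁ΔT) = L₂(1 + α₂ΔT) ⇒ ΔT = (L₂ − L₁)/(α₁L₁ − α₂L₂)
L₂ − L₁ = 2.9669 − 2.9606 = 6.30×10⁻³ m
α₁L₁ − α₂L₂ = 1.5×10⁻⁵×2.9606 − 86.2×10⁻⁷×2.9669 = 1.8834322×10⁻⁵ m/K
ΔT = 6.30×10⁻³ / 1.8834322×10⁻⁵ = 334.496 K
T = 26.0 + 334.496 = 360.496 °C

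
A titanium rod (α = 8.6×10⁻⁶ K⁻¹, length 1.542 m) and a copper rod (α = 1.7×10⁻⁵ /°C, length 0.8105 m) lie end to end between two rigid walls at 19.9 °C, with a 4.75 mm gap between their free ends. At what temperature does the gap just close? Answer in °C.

T = 196 °C

Gap closes when ΔL₁ + ΔL₂ = 4.75 mm = 4.75×10⁻³ m
(α₁L₁ + α₂L₂)ΔT = g
α₁L₁ + α₂L₂ = 8.6×10⁻⁶×1.542 + 1.7×10⁻⁵×0.8105 = 2.70397×10⁻⁵ m/K
ΔT = 4.75×10⁻³ / 2.70397×10⁻⁵ = 175.67 K
T = 19.9 + 175.67 = 195.57 °C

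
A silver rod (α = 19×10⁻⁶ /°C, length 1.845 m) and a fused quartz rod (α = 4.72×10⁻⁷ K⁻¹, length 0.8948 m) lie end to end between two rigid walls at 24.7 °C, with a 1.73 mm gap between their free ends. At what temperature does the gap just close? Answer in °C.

T = 73.5 °C

Gap closes when ΔL₁ + ΔL₂ = 1.73 mm = 1.73×10⁻³ m
(α₁L₁ + α₂L₂)ΔT = g
α₁L₁ + α₂L₂ = 19×10⁻⁶×1.845 + 4.72×10⁻⁷×0.8948 = 3.54773456×10⁻⁵ m/K
ΔT = 1.73×10⁻³ / 3.54773456×10⁻⁵ = 48.764 K
T = 24.7 + 48.764 = 73.464 °C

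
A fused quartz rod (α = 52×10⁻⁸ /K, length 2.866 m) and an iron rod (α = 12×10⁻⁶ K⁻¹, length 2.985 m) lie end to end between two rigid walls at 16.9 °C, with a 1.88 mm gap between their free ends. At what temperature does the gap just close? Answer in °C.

T = 67.3 °C

α₁L₁ = 1.49032×10⁻⁶ m/K, α₂L₂ = 3.582×10⁻⁵ m/K → total 3.731032×10⁻⁵ m/K
ΔT = g/(α₁L₁+α₂L₂) = 1.88×10⁻³ / 3.731032×10⁻⁵ = 50.388 K
T = 16.9 + 50.388 = 67.288 °C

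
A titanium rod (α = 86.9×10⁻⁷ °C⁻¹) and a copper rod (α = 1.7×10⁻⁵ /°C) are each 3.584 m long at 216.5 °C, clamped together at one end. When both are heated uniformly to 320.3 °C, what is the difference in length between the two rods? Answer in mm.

3.09 mm

ΔT = 103.8 K
titanium: ΔL = 86.9×10⁻⁷ × 3.584 m × 103.8 = 3.2328×10⁻³ m = 3.2328 mm
copper: ΔL = 1.7×10⁻⁵ × 3.584 m × 103.8 = 6.3243×10⁻³ m = 6.3243 mm
difference = 6.3243 − 3.2328 = 3.0915 mm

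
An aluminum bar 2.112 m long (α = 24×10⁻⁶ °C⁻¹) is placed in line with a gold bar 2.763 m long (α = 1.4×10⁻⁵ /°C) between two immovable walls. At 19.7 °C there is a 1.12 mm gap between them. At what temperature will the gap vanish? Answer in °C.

Gap closes when ΔL₁ + ΔL₂ = 1.12 mm = 1.12×10⁻³ m
(α₁L₁ + α₂L₂)ΔT = g
α₁L₁ + α₂L₂ = 24×10⁻⁶×2.112 + 1.4×10⁻⁵×2.763 = 8.937×10⁻⁵ m/K
ΔT = 1.12×10⁻³ / 8.937×10⁻⁵ = 12.532 K
T = 19.7 + 12.532 = 32.232 °C

T = 32.2 °C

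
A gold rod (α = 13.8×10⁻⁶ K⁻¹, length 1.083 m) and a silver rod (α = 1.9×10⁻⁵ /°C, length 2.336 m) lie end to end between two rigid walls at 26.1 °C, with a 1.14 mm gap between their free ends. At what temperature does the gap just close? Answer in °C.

T = 45.3 °C

α₁L₁ = 1.49454×10⁻⁵ m/K, α₂L₂ = 4.4384×10⁻⁵ m/K → total 5.93294×10⁻⁵ m/K
ΔT = g/(α₁L₁+α₂L₂) = 1.14×10⁻³ / 5.93294×10⁻⁵ = 19.215 K
T = 26.1 + 19.215 = 45.315 °C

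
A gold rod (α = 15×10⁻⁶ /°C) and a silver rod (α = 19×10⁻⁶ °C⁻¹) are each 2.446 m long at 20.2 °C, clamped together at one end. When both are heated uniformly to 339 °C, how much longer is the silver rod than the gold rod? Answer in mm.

ΔT = 318.8 K
gold: ΔL = 15×10⁻⁶ × 2.446 m × 318.8 = 1.1697×10⁻² m = 11.697 mm
silver: ΔL = 19×10⁻⁶ × 2.446 m × 318.8 = 1.4816×10⁻² m = 14.816 mm
difference = 14.816 − 11.697 = 3.119 mm

3.12 mm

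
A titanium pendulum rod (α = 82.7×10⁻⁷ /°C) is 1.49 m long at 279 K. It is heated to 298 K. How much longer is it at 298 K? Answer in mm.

|ΔT| = |298 − 279| = 19 K
ΔL = αL₀ΔT = (82.7×10⁻⁷)(1.49)(19) = 2.34×10⁻⁴ m

ΔL = 0.234 mm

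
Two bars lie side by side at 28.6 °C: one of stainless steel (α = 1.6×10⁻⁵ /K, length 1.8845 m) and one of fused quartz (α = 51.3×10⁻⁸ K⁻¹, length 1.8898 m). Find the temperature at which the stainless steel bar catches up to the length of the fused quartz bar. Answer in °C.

T = 210.2 °C

Equal length when α₁L₁ΔT − α₂L₂ΔT = L₂ − L₁ = 5.30×10⁻³ m
α₁L₁ = 3.0152×10⁻⁵, α₂L₂ = 9.694674×10⁻⁷ → Δ(αL) = 2.91825326×10⁻⁵ m/K
ΔT = 5.30×10⁻³ / 2.91825326×10⁻⁵ = 181.615 K, so T = 28.6 + 181.615 = 210.215 °C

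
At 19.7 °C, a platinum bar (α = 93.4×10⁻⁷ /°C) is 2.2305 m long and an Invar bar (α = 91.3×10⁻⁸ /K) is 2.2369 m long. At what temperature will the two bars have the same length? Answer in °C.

Equal length when α₁L₁ΔT − α₂L₂ΔT = L₂ − L₁ = 6.40×10⁻³ m
α₁L₁ = 2.083287×10⁻⁵, α₂L₂ = 2.0422897×10⁻⁶ → Δ(αL) = 1.87905803×10⁻⁵ m/K
ΔT = 6.40×10⁻³ / 1.87905803×10⁻⁵ = 340.596 K, so T = 19.7 + 340.596 = 360.296 °C

T = 360.3 °C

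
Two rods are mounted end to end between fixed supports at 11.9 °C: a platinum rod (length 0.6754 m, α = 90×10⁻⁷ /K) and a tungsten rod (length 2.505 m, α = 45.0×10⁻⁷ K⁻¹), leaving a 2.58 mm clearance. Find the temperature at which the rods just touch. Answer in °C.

α₁L₁ = 6.0786×10⁻⁶ m/K, α₂L₂ = 1.12725×10⁻⁵ m/K → total 1.73511×10⁻⁵ m/K
ΔT = g/(α₁L₁+α₂L₂) = 2.58×10⁻³ / 1.73511×10⁻⁵ = 148.69 K
T = 11.9 + 148.69 = 160.59 °C

T = 161 °C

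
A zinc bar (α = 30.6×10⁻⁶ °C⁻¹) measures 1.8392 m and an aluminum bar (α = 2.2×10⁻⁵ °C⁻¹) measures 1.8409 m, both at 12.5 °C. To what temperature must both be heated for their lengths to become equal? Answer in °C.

T = 120.2 °C

L₁(1 + α₁ΔT) = L₂(1 + α₂ΔT) ⇒ ΔT = (L₂ − L₁)/(α₁L₁ − α₂L₂)
L₂ − L₁ = 1.8409 − 1.8392 = 1.70×10⁻³ m
α₁L₁ − α₂L₂ = 30.6×10⁻⁶×1.8392 − 2.2×10⁻⁵×1.8409 = 1.577972×10⁻⁵ m/K
ΔT = 1.70×10⁻³ / 1.577972×10⁻⁵ = 107.733 K
T = 12.5 + 107.733 = 120.233 °C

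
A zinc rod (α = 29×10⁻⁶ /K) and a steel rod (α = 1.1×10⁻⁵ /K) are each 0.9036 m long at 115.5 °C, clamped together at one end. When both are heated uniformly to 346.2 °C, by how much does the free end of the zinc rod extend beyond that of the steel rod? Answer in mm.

3.75 mm

ΔT = 230.7 K
zinc: ΔL = 29×10⁻⁶ × 0.9036 m × 230.7 = 6.0454×10⁻³ m = 6.0454 mm
steel: ΔL = 1.1×10⁻⁵ × 0.9036 m × 230.7 = 2.2931×10⁻³ m = 2.2931 mm
difference = 6.0454 − 2.2931 = 3.7523 mm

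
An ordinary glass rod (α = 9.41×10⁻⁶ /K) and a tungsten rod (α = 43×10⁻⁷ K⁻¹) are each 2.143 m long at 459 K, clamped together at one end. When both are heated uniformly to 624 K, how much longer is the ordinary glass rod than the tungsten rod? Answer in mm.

ΔT = 165 K
ordinary glass: ΔL = 9.41×10⁻⁶ × 2.143 m × 165 = 3.3273×10⁻³ m = 3.3273 mm
tungsten: ΔL = 43×10⁻⁷ × 2.143 m × 165 = 1.5205×10⁻³ m = 1.5205 mm
difference = 3.3273 − 1.5205 = 1.8068 mm

1.81 mm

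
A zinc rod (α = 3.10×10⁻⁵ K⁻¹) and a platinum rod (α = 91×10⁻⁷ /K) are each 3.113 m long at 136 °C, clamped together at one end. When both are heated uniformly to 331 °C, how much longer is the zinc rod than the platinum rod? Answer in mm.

ΔT = 195 K
zinc: ΔL = 3.10×10⁻⁵ × 3.113 m × 195 = 1.8818×10⁻² m = 18.818 mm
platinum: ΔL = 91×10⁻⁷ × 3.113 m × 195 = 5.5240×10⁻³ m = 5.5240 mm
difference = 18.818 − 5.5240 = 13.294 mm

13.3 mm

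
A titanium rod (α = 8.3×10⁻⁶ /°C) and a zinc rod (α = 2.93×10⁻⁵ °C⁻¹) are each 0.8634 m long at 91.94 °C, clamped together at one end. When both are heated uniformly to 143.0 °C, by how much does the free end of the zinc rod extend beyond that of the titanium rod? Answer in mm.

ΔT = 51.06 K
titanium: ΔL = 8.3×10⁻⁶ × 0.8634 m × 51.06 = 3.6591×10⁻⁴ m = 0.36591 mm
zinc: ΔL = 2.93×10⁻⁵ × 0.8634 m × 51.06 = 1.2917×10⁻³ m = 1.2917 mm
difference = 1.2917 − 0.36591 = 0.92579 mm

0.926 mm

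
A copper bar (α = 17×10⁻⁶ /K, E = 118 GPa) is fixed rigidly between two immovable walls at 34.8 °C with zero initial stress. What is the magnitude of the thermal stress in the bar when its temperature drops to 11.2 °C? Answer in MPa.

Fully constrained: the free strain ε = αΔT is blocked, so σ = Eε = EαΔT.
|ΔT| = 23.6 K
σ = 118×10⁹ × 17×10⁻⁶ × 23.6 = 4.73×10⁷ Pa

σ = 47.3 MPa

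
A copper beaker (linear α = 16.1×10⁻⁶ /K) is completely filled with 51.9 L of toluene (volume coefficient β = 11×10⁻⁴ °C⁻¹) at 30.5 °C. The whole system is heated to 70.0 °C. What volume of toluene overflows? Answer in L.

The beaker also expands: β_container ≈ 3α = 4.83×10⁻⁵ /K
Net overflow = V₀(β_liq − 3α_cont)ΔT
β − 3α = 1.10×10⁻³ − 4.83×10⁻⁵ = 1.0517×10⁻³ /K; ΔT = 39.5 K
ΔV = 51.9 × 1.0517×10⁻³ × 39.5 = 2.16 L

2.16 L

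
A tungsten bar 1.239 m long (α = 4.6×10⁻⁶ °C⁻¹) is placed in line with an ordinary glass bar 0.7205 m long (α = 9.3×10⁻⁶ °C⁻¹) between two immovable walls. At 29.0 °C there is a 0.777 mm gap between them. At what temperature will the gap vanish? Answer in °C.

T = 91.7 °C

Gap closes when ΔL₁ + ΔL₂ = 0.777 mm = 7.77×10⁻⁴ m
(α₁L₁ + α₂L₂)ΔT = g
α₁L₁ + α₂L₂ = 4.6×10⁻⁶×1.239 + 9.3×10⁻⁶×0.7205 = 1.240005×10⁻⁵ m/K
ΔT = 7.77×10⁻⁴ / 1.240005×10⁻⁵ = 62.661 K
T = 29.0 + 62.661 = 91.661 °C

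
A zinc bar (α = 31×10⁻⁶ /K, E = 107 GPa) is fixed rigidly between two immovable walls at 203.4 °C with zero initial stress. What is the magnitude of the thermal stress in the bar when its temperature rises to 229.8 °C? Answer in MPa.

σ = 87.6 MPa

Fully constrained: the free strain ε = αΔT is blocked, so σ = Eε = EαΔT.
|ΔT| = 26.4 K
σ = 107×10⁹ × 31×10⁻⁶ × 26.4 = 8.76×10⁷ Pa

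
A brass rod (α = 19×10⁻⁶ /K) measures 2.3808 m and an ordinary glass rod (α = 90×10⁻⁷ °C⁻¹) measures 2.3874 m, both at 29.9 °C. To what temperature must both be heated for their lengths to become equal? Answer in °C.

L₁(1 + α₁ΔT) = L₂(1 + α₂ΔT) ⇒ ΔT = (L₂ − L₁)/(α₁L₁ − α₂L₂)
L₂ − L₁ = 2.3874 − 2.3808 = 6.60×10⁻³ m
α₁L₁ − α₂L₂ = 19×10⁻⁶×2.3808 − 90×10⁻⁷×2.3874 = 2.37486×10⁻⁵ m/K
ΔT = 6.60×10⁻³ / 2.37486×10⁻⁵ = 277.911 K
T = 29.9 + 277.911 = 307.811 °C

T = 307.8 °C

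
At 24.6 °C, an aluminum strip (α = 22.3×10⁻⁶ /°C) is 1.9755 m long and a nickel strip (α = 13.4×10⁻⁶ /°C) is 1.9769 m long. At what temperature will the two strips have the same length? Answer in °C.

T = 104.3 °C

L₁(1 + α₁ΔT) = L₂(1 + α₂ΔT) ⇒ ΔT = (L₂ − L₁)/(α₁L₁ − α₂L₂)
L₂ − L₁ = 1.9769 − 1.9755 = 1.40×10⁻³ m
α₁L₁ − α₂L₂ = 22.3×10⁻⁶×1.9755 − 13.4×10⁻⁶×1.9769 = 1.756319×10⁻⁵ m/K
ΔT = 1.40×10⁻³ / 1.756319×10⁻⁵ = 79.712 K
T = 24.6 + 79.712 = 104.312 °C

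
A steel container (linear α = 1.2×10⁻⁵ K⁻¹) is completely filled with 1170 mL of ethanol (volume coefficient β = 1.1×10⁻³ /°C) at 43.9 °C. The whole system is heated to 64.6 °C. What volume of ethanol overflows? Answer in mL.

The container also expands: β_container ≈ 3α = 3.6×10⁻⁵ /K
Net overflow = V₀(β_liq − 3α_cont)ΔT
β − 3α = 1.10×10⁻³ − 3.6×10⁻⁵ = 1.064×10⁻³ /K; ΔT = 20.7 K
ΔV = 1170 × 1.064×10⁻³ × 20.7 = 25.8 mL

25.8 mL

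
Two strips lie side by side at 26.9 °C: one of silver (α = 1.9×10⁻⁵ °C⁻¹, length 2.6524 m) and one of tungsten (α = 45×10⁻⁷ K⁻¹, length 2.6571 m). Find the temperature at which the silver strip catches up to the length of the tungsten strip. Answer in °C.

L₁(1 + α₁ΔT) = L₂(1 + α₂ΔT) ⇒ ΔT = (L₂ − L₁)/(α₁L₁ − α₂L₂)
L₂ − L₁ = 2.6571 − 2.6524 = 4.70×10⁻³ m
α₁L₁ − α₂L₂ = 1.9×10⁻⁵×2.6524 − 45×10⁻⁷×2.6571 = 3.843865×10⁻⁵ m/K
ΔT = 4.70×10⁻³ / 3.843865×10⁻⁵ = 122.273 K
T = 26.9 + 122.273 = 149.173 °C

T = 149.2 °C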